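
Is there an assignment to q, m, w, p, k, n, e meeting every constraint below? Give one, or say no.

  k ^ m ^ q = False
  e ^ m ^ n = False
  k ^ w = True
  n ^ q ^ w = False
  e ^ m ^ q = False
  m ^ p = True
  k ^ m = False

q=F, m=T, w=F, p=F, k=T, n=F, e=T

k ^ m ^ q = T ^ T ^ F = False ✓
e ^ m ^ n = T ^ T ^ F = False ✓
k ^ w = T ^ F = True ✓
n ^ q ^ w = F ^ F ^ F = False ✓
e ^ m ^ q = T ^ T ^ F = False ✓
m ^ p = T ^ F = True ✓
k ^ m = T ^ T = False ✓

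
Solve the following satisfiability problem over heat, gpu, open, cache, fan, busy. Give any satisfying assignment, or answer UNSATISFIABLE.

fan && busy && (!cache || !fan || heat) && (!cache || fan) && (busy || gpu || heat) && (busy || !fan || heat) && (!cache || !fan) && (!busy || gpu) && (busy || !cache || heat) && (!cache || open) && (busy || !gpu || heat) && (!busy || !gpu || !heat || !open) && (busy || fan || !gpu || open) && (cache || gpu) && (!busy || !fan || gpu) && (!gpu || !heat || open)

Unit clause (fan) forces fan = True.
Unit clause (busy) forces busy = True.
In (!cache || !fan) only !cache is left, so cache = False.
In (!busy || gpu) only gpu is left, so gpu = True.
Try heat = True:
  (!busy || !gpu || !heat || !open) forces open = False.
  clause (!gpu || !heat || open) is falsified — backtrack.
So heat = False.
Set open = True.
All clauses satisfied.

heat: False, gpu: True, open: True, cache: False, fan: True, busy: True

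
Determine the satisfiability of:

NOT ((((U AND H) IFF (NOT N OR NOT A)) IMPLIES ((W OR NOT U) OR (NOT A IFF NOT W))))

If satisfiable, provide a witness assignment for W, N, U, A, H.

W = False, N = True, U = True, A = True, H = False

  NOT ((((U AND H) IFF (NOT N OR NOT A)) IMPLIES ((W OR NOT U) OR (NOT A IFF NOT W)))) = True
    ((U AND H) IFF (NOT N OR NOT A)) IMPLIES ((W OR NOT U) OR (NOT A IFF NOT W)) = False
      (U AND H) IFF (NOT N OR NOT A) = True
        U AND H = False
        NOT N OR NOT A = False
          NOT N = False
          NOT A = False
      (W OR NOT U) OR (NOT A IFF NOT W) = False
        W OR NOT U = False
          NOT U = False
        NOT A IFF NOT W = False
          NOT A = False
          NOT W = True
The formula evaluates to True.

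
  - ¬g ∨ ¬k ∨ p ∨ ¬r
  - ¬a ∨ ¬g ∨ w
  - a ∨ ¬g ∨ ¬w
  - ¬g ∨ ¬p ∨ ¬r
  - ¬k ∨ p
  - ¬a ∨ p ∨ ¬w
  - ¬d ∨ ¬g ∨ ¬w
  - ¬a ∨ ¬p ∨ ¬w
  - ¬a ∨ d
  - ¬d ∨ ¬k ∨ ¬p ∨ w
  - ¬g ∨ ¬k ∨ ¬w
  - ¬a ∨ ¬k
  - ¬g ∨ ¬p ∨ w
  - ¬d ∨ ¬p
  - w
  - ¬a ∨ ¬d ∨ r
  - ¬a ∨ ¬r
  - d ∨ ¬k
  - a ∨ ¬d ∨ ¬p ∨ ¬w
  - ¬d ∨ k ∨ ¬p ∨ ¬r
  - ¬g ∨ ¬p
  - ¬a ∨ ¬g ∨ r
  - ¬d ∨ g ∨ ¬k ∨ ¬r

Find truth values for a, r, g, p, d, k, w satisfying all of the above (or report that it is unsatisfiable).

a = False, r = True, g = False, p = False, d = True, k = False, w = True

Unit clause (w) forces w = True.
Try a = True:
  (¬a ∨ p ∨ ¬w) forces p = True.
  clause (¬a ∨ ¬p ∨ ¬w) is falsified — backtrack.
So a = False.
  then (a ∨ ¬g ∨ ¬w) forces g = False.
Set r = True.
Set p = False.
  then (¬k ∨ p) forces k = False.
Set d = True.
All clauses satisfied.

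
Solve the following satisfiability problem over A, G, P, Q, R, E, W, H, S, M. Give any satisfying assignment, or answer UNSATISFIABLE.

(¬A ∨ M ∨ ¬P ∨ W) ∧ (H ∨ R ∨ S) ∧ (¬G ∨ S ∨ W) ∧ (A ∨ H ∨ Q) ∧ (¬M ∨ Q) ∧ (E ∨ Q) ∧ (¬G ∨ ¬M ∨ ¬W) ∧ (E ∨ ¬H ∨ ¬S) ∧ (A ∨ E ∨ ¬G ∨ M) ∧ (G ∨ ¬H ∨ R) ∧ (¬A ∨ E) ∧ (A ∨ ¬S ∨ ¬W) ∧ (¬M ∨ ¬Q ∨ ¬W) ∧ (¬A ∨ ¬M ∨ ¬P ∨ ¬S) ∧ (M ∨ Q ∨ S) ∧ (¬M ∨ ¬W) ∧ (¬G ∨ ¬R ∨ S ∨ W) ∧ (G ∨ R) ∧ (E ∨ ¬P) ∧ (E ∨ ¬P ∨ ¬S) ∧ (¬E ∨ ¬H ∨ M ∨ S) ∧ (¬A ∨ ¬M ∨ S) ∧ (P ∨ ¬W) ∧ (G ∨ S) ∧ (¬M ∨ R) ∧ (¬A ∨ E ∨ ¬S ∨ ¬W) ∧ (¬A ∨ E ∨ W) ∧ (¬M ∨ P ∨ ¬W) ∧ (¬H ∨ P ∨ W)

A: False, G: True, P: True, Q: True, R: True, E: True, W: False, H: True, S: True, M: False

Set A = False.
Set G = True.
Set P = True.
  then (E ∨ ¬P) forces E = True.
Set Q = True.
Set R = True.
Set W = False.
  then (¬G ∨ S ∨ W) forces S = True.
Set H = True.
Set M = False.
All clauses satisfied.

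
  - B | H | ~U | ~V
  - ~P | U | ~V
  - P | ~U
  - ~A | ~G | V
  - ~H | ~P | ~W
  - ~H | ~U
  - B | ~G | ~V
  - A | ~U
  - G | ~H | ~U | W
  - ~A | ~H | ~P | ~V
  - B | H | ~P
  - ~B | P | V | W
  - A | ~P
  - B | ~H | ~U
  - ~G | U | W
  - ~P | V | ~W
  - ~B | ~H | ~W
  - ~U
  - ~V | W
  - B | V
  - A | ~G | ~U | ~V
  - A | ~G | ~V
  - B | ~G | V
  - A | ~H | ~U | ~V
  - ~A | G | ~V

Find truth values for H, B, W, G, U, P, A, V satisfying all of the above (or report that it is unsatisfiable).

H: False, B: True, W: False, G: False, U: False, P: True, A: True, V: False

Unit clause (~U) forces U = False.
Set H = False.
Set B = True.
Set W = False.
  then (~G | U | W) forces G = False.
  then (~V | W) forces V = False.
  then (~B | P | V | W) forces P = True.
  then (A | ~P) forces A = True.
All clauses satisfied.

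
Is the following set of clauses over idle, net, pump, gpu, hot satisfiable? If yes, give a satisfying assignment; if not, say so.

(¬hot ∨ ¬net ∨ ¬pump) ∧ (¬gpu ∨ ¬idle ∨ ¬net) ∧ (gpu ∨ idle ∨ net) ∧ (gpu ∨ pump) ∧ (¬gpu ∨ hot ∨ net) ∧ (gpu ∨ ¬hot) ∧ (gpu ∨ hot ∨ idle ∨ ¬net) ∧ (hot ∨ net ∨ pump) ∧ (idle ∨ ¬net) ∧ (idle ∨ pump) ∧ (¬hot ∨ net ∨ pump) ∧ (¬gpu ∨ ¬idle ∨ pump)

Set idle = True.
Set net = False.
Set pump = True.
Set gpu = False.
  then (gpu ∨ ¬hot) forces hot = False.
All clauses satisfied.

idle: True, net: False, pump: True, gpu: False, hot: False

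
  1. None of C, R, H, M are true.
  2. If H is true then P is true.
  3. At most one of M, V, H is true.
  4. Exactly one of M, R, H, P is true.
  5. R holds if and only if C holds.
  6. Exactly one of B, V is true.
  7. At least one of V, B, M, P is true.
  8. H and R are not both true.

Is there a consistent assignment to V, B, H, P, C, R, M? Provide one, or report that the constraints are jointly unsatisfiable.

V = True, B = False, H = False, P = True, C = False, R = False, M = False

  (1) {C, R, H, M}: 0 true — none ✓
  (2) H=F ⇒ P: vacuous ✓
  (3) {M, V, H}: 1 true — at most one ✓
  (4) {M, R, H, P}: 1 true — exactly one ✓
  (5) R=F, C=F — same ✓
  (6) {B, V}: 1 true — exactly one ✓
  (7) {V, B, M, P}: 2 true — at least one ✓
  (8) H=F, R=F — not both ✓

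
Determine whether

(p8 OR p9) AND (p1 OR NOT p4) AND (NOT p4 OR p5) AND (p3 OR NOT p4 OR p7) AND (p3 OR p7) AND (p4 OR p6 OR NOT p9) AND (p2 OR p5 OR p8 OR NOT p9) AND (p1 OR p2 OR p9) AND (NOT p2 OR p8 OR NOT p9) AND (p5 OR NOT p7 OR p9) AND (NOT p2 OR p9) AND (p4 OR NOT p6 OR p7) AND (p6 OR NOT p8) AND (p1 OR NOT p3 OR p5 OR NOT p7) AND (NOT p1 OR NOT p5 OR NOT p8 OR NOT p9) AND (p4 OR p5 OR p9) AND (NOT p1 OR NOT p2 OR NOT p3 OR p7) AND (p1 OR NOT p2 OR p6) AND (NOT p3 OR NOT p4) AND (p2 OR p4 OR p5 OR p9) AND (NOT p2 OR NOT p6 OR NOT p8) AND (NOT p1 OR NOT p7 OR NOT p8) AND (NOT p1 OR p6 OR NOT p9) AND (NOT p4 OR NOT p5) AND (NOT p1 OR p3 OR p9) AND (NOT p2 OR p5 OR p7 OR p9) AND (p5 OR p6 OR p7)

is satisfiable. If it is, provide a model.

p1=F, p2=F, p3=T, p4=F, p5=T, p6=T, p7=T, p8=T, p9=T

Set p1 = False.
  then (p1 OR NOT p4) forces p4 = False.
Set p2 = False.
  then (p1 OR p2 OR p9) forces p9 = True.
  then (p4 OR p6 OR NOT p9) forces p6 = True.
  then (p4 OR NOT p6 OR p7) forces p7 = True.
Set p3 = True.
  then (p1 OR NOT p3 OR p5 OR NOT p7) forces p5 = True.
Set p8 = True.
All clauses satisfied.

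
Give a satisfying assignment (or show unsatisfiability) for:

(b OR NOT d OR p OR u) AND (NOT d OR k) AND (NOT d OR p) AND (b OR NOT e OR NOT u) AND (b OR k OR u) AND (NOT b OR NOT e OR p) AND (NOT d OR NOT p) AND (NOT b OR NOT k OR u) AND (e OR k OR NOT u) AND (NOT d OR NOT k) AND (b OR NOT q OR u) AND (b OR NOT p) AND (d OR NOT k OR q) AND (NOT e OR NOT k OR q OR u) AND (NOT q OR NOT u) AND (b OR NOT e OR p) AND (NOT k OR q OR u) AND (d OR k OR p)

Set p = True.
  then (NOT d OR NOT p) forces d = False.
  then (b OR NOT p) forces b = True.
Set u = False.
  then (NOT b OR NOT k OR u) forces k = False.
Set q = False.
Set e = True.
All clauses satisfied.

p = True; u = False; q = False; d = False; k = False; e = True; b = True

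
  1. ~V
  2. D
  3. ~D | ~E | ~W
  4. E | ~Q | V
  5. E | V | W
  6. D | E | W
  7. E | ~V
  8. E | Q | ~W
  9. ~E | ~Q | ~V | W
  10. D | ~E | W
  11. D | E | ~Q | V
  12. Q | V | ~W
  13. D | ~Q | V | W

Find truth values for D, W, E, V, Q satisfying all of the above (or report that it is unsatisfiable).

D = True, W = False, E = True, V = False, Q = False

Unit clause (~V) forces V = False.
Unit clause (D) forces D = True.
Try W = True:
  (~D | ~E | ~W) forces E = False.
  (E | ~Q | V) forces Q = False.
  clause (E | Q | ~W) is falsified — backtrack.
So W = False.
  then (E | V | W) forces E = True.
Set Q = False.
All clauses satisfied.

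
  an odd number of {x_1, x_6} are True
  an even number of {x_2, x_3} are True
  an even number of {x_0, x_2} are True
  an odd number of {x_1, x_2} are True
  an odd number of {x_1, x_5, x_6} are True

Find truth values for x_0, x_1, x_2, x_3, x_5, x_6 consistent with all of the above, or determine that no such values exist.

x_0: True, x_1: False, x_2: True, x_3: True, x_5: False, x_6: True

{x_1, x_6}: 1 true → odd ✓
{x_2, x_3}: 2 true → even ✓
{x_0, x_2}: 2 true → even ✓
{x_1, x_2}: 1 true → odd ✓
{x_1, x_5, x_6}: 1 true → odd ✓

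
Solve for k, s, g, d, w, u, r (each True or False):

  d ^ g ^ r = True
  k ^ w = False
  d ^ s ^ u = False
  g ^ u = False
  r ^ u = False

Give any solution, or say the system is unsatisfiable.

k=F, s=T, g=F, d=T, w=F, u=F, r=F

d ^ g ^ r = T ^ F ^ F = True ✓
k ^ w = F ^ F = False ✓
d ^ s ^ u = T ^ T ^ F = False ✓
g ^ u = F ^ F = False ✓
r ^ u = F ^ F = False ✓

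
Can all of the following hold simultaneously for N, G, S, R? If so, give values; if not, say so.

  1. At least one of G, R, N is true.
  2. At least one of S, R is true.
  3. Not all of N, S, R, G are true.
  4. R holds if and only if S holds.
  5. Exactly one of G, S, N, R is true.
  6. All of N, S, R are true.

Unsatisfiable

Case S = True:
  (4) with S=T forces R = True.
  Constraint (5) is violated (S=T, R=T) — contradiction.
Case S = False:
  Constraint (6) is violated (S=F) — contradiction.
Both cases fail — unsatisfiable.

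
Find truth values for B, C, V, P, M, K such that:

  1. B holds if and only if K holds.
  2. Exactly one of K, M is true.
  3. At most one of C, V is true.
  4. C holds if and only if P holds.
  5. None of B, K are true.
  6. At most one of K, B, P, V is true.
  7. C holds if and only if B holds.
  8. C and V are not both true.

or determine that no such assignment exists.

B = False, C = False, V = True, P = False, M = True, K = False

  (1) B=F, K=F — same ✓
  (2) {K, M}: 1 true — exactly one ✓
  (3) {C, V}: 1 true — at most one ✓
  (4) C=F, P=F — same ✓
  (5) {B, K}: 0 true — none ✓
  (6) {K, B, P, V}: 1 true — at most one ✓
  (7) C=F, B=F — same ✓
  (8) C=F, V=T — not both ✓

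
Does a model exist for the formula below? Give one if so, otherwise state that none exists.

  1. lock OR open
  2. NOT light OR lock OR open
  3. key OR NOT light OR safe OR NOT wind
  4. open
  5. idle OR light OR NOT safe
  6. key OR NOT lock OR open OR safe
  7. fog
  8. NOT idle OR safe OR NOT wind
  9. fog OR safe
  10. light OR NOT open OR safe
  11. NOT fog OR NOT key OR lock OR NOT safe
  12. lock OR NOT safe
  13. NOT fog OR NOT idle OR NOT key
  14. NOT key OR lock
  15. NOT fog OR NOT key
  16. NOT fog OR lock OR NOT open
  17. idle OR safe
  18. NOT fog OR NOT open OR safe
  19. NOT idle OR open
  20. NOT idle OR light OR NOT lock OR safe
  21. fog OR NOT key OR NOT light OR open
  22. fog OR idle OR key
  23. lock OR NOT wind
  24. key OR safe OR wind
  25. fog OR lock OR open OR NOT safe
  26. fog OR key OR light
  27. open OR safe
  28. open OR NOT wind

Unit clause (open) forces open = True.
Unit clause (fog) forces fog = True.
In (NOT fog OR NOT key) only NOT key is left, so key = False.
In (NOT fog OR lock OR NOT open) only lock is left, so lock = True.
In (NOT fog OR NOT open OR safe) only safe is left, so safe = True.
Set wind = False.
Set idle = True.
Set light = True.
All clauses satisfied.

wind=F; fog=T; open=T; idle=T; key=F; light=T; safe=T; lock=T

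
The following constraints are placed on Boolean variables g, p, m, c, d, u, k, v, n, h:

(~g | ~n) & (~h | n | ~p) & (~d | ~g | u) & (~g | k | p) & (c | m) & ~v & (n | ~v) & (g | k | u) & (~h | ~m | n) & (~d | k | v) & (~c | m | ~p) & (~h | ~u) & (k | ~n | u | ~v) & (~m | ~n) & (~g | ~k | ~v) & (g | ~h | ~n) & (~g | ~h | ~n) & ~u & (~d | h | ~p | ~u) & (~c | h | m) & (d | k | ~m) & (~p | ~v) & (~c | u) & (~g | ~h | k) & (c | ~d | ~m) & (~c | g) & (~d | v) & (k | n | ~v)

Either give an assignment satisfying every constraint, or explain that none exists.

Unit clause (~v) forces v = False.
Unit clause (~u) forces u = False.
In (~c | u) only ~c is left, so c = False.
In (~d | v) only ~d is left, so d = False.
In (c | m) only m is left, so m = True.
In (~m | ~n) only ~n is left, so n = False.
In (d | k | ~m) only k is left, so k = True.
In (~h | ~m | n) only ~h is left, so h = False.
Set g = True.
Set p = True.
All clauses satisfied.

g: True, p: True, m: True, c: False, d: False, u: False, k: True, v: False, n: False, h: False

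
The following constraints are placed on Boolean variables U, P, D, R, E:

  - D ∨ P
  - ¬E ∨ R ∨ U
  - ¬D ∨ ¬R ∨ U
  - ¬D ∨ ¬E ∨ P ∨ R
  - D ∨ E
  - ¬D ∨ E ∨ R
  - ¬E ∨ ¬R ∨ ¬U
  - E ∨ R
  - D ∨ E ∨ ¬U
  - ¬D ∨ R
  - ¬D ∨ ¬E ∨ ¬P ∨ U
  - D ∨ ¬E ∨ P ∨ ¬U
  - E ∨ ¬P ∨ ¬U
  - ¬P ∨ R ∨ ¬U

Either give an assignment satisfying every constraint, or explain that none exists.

Set U = True.
Try P = True:
  (E ∨ ¬P ∨ ¬U) forces E = True.
  (¬E ∨ ¬R ∨ ¬U) forces R = False.
  clause (¬P ∨ R ∨ ¬U) is falsified — backtrack.
So P = False.
  then (D ∨ P) forces D = True.
  then (¬D ∨ R) forces R = True.
  then (¬E ∨ ¬R ∨ ¬U) forces E = False.
All clauses satisfied.

U = True, P = False, D = True, R = True, E = False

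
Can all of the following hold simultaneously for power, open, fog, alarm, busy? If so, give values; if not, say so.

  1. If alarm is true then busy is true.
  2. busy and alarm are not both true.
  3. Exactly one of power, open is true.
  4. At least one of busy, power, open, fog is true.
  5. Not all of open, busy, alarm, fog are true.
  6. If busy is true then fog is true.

power = False, open = True, fog = True, alarm = False, busy = True

  (1) alarm=F ⇒ busy: vacuous ✓
  (2) busy=T, alarm=F — not both ✓
  (3) {power, open}: 1 true — exactly one ✓
  (4) {busy, power, open, fog}: 3 true — at least one ✓
  (5) {open, busy, alarm, fog}: 3/4 true — not all ✓
  (6) busy=T ⇒ fog: T ✓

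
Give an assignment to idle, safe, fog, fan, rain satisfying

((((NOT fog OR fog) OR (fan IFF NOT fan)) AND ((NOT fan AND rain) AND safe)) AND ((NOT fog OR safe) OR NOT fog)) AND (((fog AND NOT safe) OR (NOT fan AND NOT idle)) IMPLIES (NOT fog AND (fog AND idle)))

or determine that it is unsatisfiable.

idle=T, safe=T, fog=F, fan=F, rain=T

  (((NOT fog OR fog) OR (fan IFF NOT fan)) AND ((NOT fan AND rain) AND safe)) AND ((NOT fog OR safe) OR NOT fog) = True
    ((NOT fog OR fog) OR (fan IFF NOT fan)) AND ((NOT fan AND rain) AND safe) = True
      (NOT fog OR fog) OR (fan IFF NOT fan) = True
        NOT fog OR fog = True
          NOT fog = True
        fan IFF NOT fan = False
          NOT fan = True
      (NOT fan AND rain) AND safe = True
        NOT fan AND rain = True
          NOT fan = True
    (NOT fog OR safe) OR NOT fog = True
      NOT fog OR safe = True
        NOT fog = True
      NOT fog = True
  ((fog AND NOT safe) OR (NOT fan AND NOT idle)) IMPLIES (NOT fog AND (fog AND idle)) = True
    (fog AND NOT safe) OR (NOT fan AND NOT idle) = False
      fog AND NOT safe = False
        NOT safe = False
      NOT fan AND NOT idle = False
        NOT fan = True
        NOT idle = False
    NOT fog AND (fog AND idle) = False
      NOT fog = True
      fog AND idle = False
Both conjuncts True, so the formula holds.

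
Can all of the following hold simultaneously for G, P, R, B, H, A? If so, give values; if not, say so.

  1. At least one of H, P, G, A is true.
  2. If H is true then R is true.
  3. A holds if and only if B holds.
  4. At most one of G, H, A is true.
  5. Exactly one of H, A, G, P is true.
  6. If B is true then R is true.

G=F, P=F, R=T, B=T, H=F, A=T

  (1) {H, P, G, A}: 1 true — at least one ✓
  (2) H=F ⇒ R: vacuous ✓
  (3) A=T, B=T — same ✓
  (4) {G, H, A}: 1 true — at most one ✓
  (5) {H, A, G, P}: 1 true — exactly one ✓
  (6) B=T ⇒ R: T ✓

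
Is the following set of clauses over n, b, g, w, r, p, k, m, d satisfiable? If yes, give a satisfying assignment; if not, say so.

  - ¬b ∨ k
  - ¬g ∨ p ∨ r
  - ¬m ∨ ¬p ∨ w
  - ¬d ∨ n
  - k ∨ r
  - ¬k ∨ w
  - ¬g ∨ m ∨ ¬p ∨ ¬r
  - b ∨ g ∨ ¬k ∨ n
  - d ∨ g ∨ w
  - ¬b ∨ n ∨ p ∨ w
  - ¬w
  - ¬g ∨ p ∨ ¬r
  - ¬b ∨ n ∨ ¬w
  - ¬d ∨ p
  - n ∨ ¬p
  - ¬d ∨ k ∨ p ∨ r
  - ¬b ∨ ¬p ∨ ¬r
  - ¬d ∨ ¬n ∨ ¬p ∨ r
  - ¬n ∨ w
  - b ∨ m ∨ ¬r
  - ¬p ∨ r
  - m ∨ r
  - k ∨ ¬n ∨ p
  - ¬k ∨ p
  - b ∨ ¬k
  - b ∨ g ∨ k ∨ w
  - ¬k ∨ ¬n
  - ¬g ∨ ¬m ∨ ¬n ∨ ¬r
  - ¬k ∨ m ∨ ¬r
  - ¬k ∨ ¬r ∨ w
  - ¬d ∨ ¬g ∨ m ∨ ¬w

Case w = True:
  Clause (¬w) is falsified — contradiction.
Case w = False:
  (¬k ∨ w) forces k = False.
  (¬b ∨ k) forces b = False.
  (k ∨ r) forces r = True.
  (¬n ∨ w) forces n = False.
  (¬d ∨ n) forces d = False.
  (d ∨ g ∨ w) forces g = True.
  (¬g ∨ p ∨ ¬r) forces p = True.
  Clause (n ∨ ¬p) is falsified — contradiction.
Both cases fail, so the formula is unsatisfiable.

UNSATISFIABLE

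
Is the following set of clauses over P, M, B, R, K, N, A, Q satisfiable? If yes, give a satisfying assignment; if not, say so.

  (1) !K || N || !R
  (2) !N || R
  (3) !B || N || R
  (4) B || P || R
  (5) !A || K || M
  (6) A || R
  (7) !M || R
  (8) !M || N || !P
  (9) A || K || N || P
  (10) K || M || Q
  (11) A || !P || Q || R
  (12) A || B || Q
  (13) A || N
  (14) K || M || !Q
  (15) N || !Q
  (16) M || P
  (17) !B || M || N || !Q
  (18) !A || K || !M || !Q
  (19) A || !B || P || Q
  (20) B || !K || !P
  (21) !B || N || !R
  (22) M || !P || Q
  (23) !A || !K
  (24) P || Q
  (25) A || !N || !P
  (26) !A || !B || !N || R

Set P = False.
  then (M || P) forces M = True.
  then (P || Q) forces Q = True.
  then (!M || R) forces R = True.
  then (N || !Q) forces N = True.
Set B = False.
Set K = True.
  then (!A || !K) forces A = False.
All clauses satisfied.

P = False, M = True, B = False, R = True, K = True, N = True, A = False, Q = True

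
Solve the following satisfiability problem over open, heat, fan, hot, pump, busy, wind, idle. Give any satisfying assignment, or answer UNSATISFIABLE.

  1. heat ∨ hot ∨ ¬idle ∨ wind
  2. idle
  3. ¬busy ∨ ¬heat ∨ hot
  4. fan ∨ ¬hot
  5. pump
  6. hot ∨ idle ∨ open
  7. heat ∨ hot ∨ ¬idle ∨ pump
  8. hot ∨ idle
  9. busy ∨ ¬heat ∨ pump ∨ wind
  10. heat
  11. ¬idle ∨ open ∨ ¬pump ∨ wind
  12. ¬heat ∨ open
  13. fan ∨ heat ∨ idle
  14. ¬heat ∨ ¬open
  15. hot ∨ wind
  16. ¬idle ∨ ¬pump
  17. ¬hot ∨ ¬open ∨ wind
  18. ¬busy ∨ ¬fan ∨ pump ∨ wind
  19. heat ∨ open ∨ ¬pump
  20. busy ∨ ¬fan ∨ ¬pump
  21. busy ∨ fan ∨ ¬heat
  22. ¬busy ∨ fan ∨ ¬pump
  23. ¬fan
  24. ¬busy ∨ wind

Unsatisfiable

Case pump = True:
  (idle) forces idle = True.
  Clause (¬idle ∨ ¬pump) is falsified — contradiction.
Case pump = False:
  Clause (pump) is falsified — contradiction.
Both cases fail, so the formula is unsatisfiable.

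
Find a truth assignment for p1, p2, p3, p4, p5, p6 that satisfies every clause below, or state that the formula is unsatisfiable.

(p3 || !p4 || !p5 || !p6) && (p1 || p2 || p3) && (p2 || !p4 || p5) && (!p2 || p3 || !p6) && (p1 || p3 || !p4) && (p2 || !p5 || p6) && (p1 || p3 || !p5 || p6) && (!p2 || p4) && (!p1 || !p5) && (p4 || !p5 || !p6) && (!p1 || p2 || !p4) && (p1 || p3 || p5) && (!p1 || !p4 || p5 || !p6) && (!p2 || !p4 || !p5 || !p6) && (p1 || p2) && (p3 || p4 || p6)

p1=F; p2=T; p3=T; p4=T; p5=T; p6=F

Set p1 = False.
  then (p1 || p2) forces p2 = True.
  then (!p2 || p4) forces p4 = True.
  then (p1 || p3 || !p4) forces p3 = True.
Set p5 = True.
  then (!p2 || !p4 || !p5 || !p6) forces p6 = False.
All clauses satisfied.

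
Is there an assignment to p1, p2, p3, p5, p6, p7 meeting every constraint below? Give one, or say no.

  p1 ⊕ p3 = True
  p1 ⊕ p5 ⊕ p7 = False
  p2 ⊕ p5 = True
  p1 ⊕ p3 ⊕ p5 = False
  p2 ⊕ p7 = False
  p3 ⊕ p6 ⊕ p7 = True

p1: True, p2: False, p3: False, p5: True, p6: True, p7: False

p1 ⊕ p3 = T ⊕ F = True ✓
p1 ⊕ p5 ⊕ p7 = T ⊕ T ⊕ F = False ✓
p2 ⊕ p5 = F ⊕ T = True ✓
p1 ⊕ p3 ⊕ p5 = T ⊕ F ⊕ T = False ✓
p2 ⊕ p7 = F ⊕ F = False ✓
p3 ⊕ p6 ⊕ p7 = F ⊕ T ⊕ F = True ✓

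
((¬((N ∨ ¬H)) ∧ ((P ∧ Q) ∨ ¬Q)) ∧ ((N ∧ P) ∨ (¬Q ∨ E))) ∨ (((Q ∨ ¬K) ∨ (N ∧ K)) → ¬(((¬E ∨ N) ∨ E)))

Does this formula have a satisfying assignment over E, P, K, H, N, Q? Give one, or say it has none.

E = True, P = True, K = True, H = True, N = False, Q = True

  ((¬((N ∨ ¬H)) ∧ ((P ∧ Q) ∨ ¬Q)) ∧ ((N ∧ P) ∨ (¬Q ∨ E))) ∨ (((Q ∨ ¬K) ∨ (N ∧ K)) → ¬(((¬E ∨ N) ∨ E))) = True
    (¬((N ∨ ¬H)) ∧ ((P ∧ Q) ∨ ¬Q)) ∧ ((N ∧ P) ∨ (¬Q ∨ E)) = True
      ¬((N ∨ ¬H)) ∧ ((P ∧ Q) ∨ ¬Q) = True
        ¬((N ∨ ¬H)) = True
          N ∨ ¬H = False
            ¬H = False
        (P ∧ Q) ∨ ¬Q = True
          P ∧ Q = True
          ¬Q = False
      (N ∧ P) ∨ (¬Q ∨ E) = True
        N ∧ P = False
        ¬Q ∨ E = True
          ¬Q = False
    ((Q ∨ ¬K) ∨ (N ∧ K)) → ¬(((¬E ∨ N) ∨ E)) = False
      (Q ∨ ¬K) ∨ (N ∧ K) = True
        Q ∨ ¬K = True
          ¬K = False
        N ∧ K = False
      ¬(((¬E ∨ N) ∨ E)) = False
        (¬E ∨ N) ∨ E = True
          ¬E ∨ N = False
            ¬E = False
The formula evaluates to True.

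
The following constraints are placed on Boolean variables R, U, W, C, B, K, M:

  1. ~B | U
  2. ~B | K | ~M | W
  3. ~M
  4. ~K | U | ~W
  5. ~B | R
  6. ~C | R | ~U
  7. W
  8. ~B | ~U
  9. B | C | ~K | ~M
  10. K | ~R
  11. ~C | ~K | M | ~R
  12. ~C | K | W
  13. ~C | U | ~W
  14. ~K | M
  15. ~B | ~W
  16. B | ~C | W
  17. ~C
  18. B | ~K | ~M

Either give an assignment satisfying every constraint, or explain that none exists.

Unit clause (~M) forces M = False.
Unit clause (W) forces W = True.
In (~K | M) only ~K is left, so K = False.
In (~B | ~W) only ~B is left, so B = False.
Unit clause (~C) forces C = False.
In (K | ~R) only ~R is left, so R = False.
Set U = True.
All clauses satisfied.

R = False, U = True, W = True, C = False, B = False, K = False, M = False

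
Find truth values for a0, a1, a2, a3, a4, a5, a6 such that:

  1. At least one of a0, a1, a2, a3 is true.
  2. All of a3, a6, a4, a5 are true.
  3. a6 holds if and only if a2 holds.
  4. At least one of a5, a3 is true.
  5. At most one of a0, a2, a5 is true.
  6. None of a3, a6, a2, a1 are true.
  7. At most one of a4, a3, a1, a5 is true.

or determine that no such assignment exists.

No satisfying assignment exists.

Case a3 = True:
  Constraint (6) is violated (a3=T) — contradiction.
Case a3 = False:
  Constraint (2) is violated (a3=F) — contradiction.
Both cases fail — unsatisfiable.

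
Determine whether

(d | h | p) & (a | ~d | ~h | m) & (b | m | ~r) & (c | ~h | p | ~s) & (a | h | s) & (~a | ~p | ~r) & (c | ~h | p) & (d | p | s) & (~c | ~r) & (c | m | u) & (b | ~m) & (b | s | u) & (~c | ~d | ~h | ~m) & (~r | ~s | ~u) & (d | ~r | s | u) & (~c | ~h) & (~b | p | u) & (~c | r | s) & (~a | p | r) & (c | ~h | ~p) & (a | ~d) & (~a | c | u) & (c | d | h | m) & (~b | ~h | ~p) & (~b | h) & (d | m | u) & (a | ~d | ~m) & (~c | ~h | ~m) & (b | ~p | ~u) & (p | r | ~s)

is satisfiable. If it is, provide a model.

d: True; m: False; p: True; u: False; s: True; r: False; h: False; a: True; b: False; c: True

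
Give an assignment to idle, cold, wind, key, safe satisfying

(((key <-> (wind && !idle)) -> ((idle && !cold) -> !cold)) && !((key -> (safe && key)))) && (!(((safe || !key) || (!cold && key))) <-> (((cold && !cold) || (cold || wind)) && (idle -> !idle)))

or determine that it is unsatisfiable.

idle=T, cold=F, wind=F, key=T, safe=F

  ((key <-> (wind && !idle)) -> ((idle && !cold) -> !cold)) && !((key -> (safe && key))) = True
    (key <-> (wind && !idle)) -> ((idle && !cold) -> !cold) = True
      key <-> (wind && !idle) = False
        wind && !idle = False
          !idle = False
      (idle && !cold) -> !cold = True
        idle && !cold = True
          !cold = True
        !cold = True
    !((key -> (safe && key))) = True
      key -> (safe && key) = False
        safe && key = False
  !(((safe || !key) || (!cold && key))) <-> (((cold && !cold) || (cold || wind)) && (idle -> !idle)) = True
    !(((safe || !key) || (!cold && key))) = False
      (safe || !key) || (!cold && key) = True
        safe || !key = False
          !key = False
        !cold && key = True
          !cold = True
    ((cold && !cold) || (cold || wind)) && (idle -> !idle) = False
      (cold && !cold) || (cold || wind) = False
        cold && !cold = False
          !cold = True
        cold || wind = False
      idle -> !idle = False
        !idle = False
Both conjuncts True, so the formula holds.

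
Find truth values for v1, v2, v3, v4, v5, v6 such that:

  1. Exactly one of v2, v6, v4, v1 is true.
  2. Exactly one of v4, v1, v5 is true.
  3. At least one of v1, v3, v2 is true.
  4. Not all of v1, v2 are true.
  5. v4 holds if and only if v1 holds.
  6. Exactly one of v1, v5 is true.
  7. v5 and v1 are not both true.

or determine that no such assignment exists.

v1 = False, v2 = True, v3 = False, v4 = False, v5 = True, v6 = False

  (1) {v2, v6, v4, v1}: 1 true — exactly one ✓
  (2) {v4, v1, v5}: 1 true — exactly one ✓
  (3) {v1, v3, v2}: 1 true — at least one ✓
  (4) {v1, v2}: 1/2 true — not all ✓
  (5) v4=F, v1=F — same ✓
  (6) {v1, v5}: 1 true — exactly one ✓
  (7) v5=T, v1=F — not both ✓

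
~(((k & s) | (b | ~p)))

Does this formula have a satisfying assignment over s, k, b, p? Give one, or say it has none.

s: True, k: False, b: False, p: True

  ~(((k & s) | (b | ~p))) = True
    (k & s) | (b | ~p) = False
      k & s = False
      b | ~p = False
        ~p = False
The formula evaluates to True.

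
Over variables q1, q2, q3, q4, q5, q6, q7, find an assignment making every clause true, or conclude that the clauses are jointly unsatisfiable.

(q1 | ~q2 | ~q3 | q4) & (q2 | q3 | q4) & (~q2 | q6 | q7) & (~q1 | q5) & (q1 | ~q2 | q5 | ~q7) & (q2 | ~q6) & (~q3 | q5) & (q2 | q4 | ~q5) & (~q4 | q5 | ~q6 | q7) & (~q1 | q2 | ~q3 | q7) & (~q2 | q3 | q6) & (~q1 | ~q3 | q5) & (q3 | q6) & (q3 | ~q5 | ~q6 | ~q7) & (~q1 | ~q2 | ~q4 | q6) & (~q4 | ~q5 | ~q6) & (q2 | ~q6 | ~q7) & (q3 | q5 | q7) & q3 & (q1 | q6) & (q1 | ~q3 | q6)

q1: True; q2: True; q3: True; q4: False; q5: True; q6: False; q7: True

Unit clause (q3) forces q3 = True.
In (~q3 | q5) only q5 is left, so q5 = True.
Try q1 = False:
  (q1 | q6) forces q6 = True.
  (q2 | ~q6) forces q2 = True.
  (q1 | ~q2 | ~q3 | q4) forces q4 = True.
  clause (~q4 | ~q5 | ~q6) is falsified — backtrack.
So q1 = True.
Set q2 = True.
Set q4 = False.
Set q6 = False.
  then (~q2 | q6 | q7) forces q7 = True.
All clauses satisfied.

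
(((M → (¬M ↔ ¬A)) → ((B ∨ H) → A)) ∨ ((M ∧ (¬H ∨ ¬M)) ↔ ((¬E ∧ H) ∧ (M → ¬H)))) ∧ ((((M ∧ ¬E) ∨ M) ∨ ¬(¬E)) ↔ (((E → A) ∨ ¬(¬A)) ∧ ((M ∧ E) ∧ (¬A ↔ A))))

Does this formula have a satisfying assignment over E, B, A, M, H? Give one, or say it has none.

E=F, B=T, A=T, M=F, H=F

  ((M → (¬M ↔ ¬A)) → ((B ∨ H) → A)) ∨ ((M ∧ (¬H ∨ ¬M)) ↔ ((¬E ∧ H) ∧ (M → ¬H))) = True
    (M → (¬M ↔ ¬A)) → ((B ∨ H) → A) = True
      M → (¬M ↔ ¬A) = True
        ¬M ↔ ¬A = False
          ¬M = True
          ¬A = False
      (B ∨ H) → A = True
        B ∨ H = True
    (M ∧ (¬H ∨ ¬M)) ↔ ((¬E ∧ H) ∧ (M → ¬H)) = True
      M ∧ (¬H ∨ ¬M) = False
        ¬H ∨ ¬M = True
          ¬H = True
          ¬M = True
      (¬E ∧ H) ∧ (M → ¬H) = False
        ¬E ∧ H = False
          ¬E = True
        M → ¬H = True
          ¬H = True
  (((M ∧ ¬E) ∨ M) ∨ ¬(¬E)) ↔ (((E → A) ∨ ¬(¬A)) ∧ ((M ∧ E) ∧ (¬A ↔ A))) = True
    ((M ∧ ¬E) ∨ M) ∨ ¬(¬E) = False
      (M ∧ ¬E) ∨ M = False
        M ∧ ¬E = False
          ¬E = True
      ¬(¬E) = False
        ¬E = True
    ((E → A) ∨ ¬(¬A)) ∧ ((M ∧ E) ∧ (¬A ↔ A)) = False
      (E → A) ∨ ¬(¬A) = True
        E → A = True
        ¬(¬A) = True
          ¬A = False
      (M ∧ E) ∧ (¬A ↔ A) = False
        M ∧ E = False
        ¬A ↔ A = False
          ¬A = False
Both conjuncts True, so the formula holds.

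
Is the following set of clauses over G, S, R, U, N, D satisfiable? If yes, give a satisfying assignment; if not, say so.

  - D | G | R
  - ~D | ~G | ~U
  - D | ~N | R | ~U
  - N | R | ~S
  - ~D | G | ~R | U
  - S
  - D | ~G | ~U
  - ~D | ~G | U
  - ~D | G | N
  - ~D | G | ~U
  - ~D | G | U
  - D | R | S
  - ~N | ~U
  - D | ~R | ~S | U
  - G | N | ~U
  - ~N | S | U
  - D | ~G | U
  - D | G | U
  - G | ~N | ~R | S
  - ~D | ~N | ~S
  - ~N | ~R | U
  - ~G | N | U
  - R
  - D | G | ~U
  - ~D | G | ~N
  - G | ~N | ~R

Case U = True:
  (S) forces S = True.
  (~N | ~U) forces N = False.
  (N | R | ~S) forces R = True.
  (G | N | ~U) forces G = True.
  (~D | ~G | ~U) forces D = False.
  Clause (D | ~G | ~U) is falsified — contradiction.
Case U = False:
  (S) forces S = True.
  (R) forces R = True.
  (D | ~R | ~S | U) forces D = True.
  (~D | G | ~R | U) forces G = True.
  Clause (~D | ~G | U) is falsified — contradiction.
Both cases fail, so the formula is unsatisfiable.

Unsatisfiable — no assignment works.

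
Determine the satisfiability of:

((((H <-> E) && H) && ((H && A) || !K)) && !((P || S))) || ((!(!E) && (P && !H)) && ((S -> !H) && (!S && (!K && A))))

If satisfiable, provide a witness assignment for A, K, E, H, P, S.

A = True; K = False; E = True; H = True; P = False; S = False

  ((((H <-> E) && H) && ((H && A) || !K)) && !((P || S))) || ((!(!E) && (P && !H)) && ((S -> !H) && (!S && (!K && A)))) = True
    (((H <-> E) && H) && ((H && A) || !K)) && !((P || S)) = True
      ((H <-> E) && H) && ((H && A) || !K) = True
        (H <-> E) && H = True
          H <-> E = True
        (H && A) || !K = True
          H && A = True
          !K = True
      !((P || S)) = True
        P || S = False
    (!(!E) && (P && !H)) && ((S -> !H) && (!S && (!K && A))) = False
      !(!E) && (P && !H) = False
        !(!E) = True
          !E = False
        P && !H = False
          !H = False
      (S -> !H) && (!S && (!K && A)) = True
        S -> !H = True
          !H = False
        !S && (!K && A) = True
          !S = True
          !K && A = True
            !K = True
The formula evaluates to True.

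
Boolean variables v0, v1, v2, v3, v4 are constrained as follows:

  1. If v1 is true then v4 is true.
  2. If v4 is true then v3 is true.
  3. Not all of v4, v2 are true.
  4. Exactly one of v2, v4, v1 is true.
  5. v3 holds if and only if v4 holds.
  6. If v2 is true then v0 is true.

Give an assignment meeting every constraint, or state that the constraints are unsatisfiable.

v0 = False, v1 = False, v2 = False, v3 = True, v4 = True

  (1) v1=F ⇒ v4: vacuous ✓
  (2) v4=T ⇒ v3: T ✓
  (3) {v4, v2}: 1/2 true — not all ✓
  (4) {v2, v4, v1}: 1 true — exactly one ✓
  (5) v3=T, v4=T — same ✓
  (6) v2=F ⇒ v0: vacuous ✓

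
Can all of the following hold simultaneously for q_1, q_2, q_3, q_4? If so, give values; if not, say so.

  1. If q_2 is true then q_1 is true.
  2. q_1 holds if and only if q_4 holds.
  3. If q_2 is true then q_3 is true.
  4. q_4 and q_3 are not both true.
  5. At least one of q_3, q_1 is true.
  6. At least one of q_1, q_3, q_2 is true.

q_1 = True, q_2 = False, q_3 = False, q_4 = True

  (1) q_2=F ⇒ q_1: vacuous ✓
  (2) q_1=T, q_4=T — same ✓
  (3) q_2=F ⇒ q_3: vacuous ✓
  (4) q_4=T, q_3=F — not both ✓
  (5) {q_3, q_1}: 1 true — at least one ✓
  (6) {q_1, q_3, q_2}: 1 true — at least one ✓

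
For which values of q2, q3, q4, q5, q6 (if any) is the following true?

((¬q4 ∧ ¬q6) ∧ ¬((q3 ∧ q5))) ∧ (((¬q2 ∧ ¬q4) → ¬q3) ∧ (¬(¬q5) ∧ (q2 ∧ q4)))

Unsatisfiable — no assignment works.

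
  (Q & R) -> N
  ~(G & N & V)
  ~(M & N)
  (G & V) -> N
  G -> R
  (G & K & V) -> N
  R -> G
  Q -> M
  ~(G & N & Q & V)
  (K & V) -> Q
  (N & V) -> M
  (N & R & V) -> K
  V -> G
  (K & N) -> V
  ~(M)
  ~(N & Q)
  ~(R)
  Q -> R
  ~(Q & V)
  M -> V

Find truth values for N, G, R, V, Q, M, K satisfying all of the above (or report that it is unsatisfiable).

Unit clause (~M) forces M = False.
Unit clause (~R) forces R = False.
In (M | ~Q) only ~Q is left, so Q = False.
In (~G | R) only ~G is left, so G = False.
In (G | ~V) only ~V is left, so V = False.
Set N = False.
Set K = True.
All clauses satisfied.

N = False, G = False, R = False, V = False, Q = False, M = False, K = True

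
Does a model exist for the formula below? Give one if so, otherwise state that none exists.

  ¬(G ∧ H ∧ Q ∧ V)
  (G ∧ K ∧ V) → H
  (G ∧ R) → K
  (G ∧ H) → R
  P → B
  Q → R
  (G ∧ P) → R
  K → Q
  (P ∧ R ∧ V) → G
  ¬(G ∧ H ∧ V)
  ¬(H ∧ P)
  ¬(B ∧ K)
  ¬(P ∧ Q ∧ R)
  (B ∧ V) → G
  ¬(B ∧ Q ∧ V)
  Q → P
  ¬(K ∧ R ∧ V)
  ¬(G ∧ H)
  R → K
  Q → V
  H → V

Set B = True.
  then (¬B ∨ ¬K) forces K = False.
  then (K ∨ ¬R) forces R = False.
  then (¬Q ∨ R) forces Q = False.
Set V = True.
  then (¬B ∨ G ∨ ¬V) forces G = True.
  then (¬G ∨ ¬H ∨ R) forces H = False.
  then (¬G ∨ ¬P ∨ R) forces P = False.
All clauses satisfied.

B = True, V = True, H = False, K = False, P = False, Q = False, G = True, R = False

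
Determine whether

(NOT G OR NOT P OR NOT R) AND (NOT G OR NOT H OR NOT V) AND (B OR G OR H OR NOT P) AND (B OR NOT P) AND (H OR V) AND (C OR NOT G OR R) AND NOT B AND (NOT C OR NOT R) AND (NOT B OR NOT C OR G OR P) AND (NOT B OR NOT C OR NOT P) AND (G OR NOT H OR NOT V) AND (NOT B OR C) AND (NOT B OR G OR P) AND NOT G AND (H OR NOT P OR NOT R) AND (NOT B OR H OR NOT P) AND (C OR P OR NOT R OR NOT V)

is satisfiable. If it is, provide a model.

Unit clause (NOT B) forces B = False.
Unit clause (NOT G) forces G = False.
In (B OR NOT P) only NOT P is left, so P = False.
Set H = True.
  then (G OR NOT H OR NOT V) forces V = False.
Set C = False.
Set R = True.
All clauses satisfied.

H: True; C: False; P: False; R: True; V: False; B: False; G: False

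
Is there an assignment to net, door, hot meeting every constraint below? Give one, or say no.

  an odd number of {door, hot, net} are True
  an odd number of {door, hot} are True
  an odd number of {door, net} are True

net = False, door = True, hot = False

{door, hot, net}: 1 true → odd ✓
{door, hot}: 1 true → odd ✓
{door, net}: 1 true → odd ✓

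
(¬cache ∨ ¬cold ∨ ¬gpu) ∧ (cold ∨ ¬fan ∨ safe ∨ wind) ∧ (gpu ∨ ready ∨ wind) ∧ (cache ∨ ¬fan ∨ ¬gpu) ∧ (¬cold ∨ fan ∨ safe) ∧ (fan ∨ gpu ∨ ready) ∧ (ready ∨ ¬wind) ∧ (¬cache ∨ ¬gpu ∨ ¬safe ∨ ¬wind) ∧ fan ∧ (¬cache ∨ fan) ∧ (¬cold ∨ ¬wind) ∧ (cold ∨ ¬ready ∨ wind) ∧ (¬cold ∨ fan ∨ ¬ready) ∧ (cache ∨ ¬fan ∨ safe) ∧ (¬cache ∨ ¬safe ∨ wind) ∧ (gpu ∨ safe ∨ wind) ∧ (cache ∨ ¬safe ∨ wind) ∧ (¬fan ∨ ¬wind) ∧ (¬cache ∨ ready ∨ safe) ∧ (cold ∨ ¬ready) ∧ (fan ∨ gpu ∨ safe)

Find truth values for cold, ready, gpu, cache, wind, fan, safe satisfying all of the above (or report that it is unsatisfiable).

UNSATISFIABLE

Case safe = True:
  (fan) forces fan = True.
  (¬fan ∨ ¬wind) forces wind = False.
  (¬cache ∨ ¬safe ∨ wind) forces cache = False.
  Clause (cache ∨ ¬safe ∨ wind) is falsified — contradiction.
Case safe = False:
  (fan) forces fan = True.
  (cache ∨ ¬fan ∨ safe) forces cache = True.
  (¬fan ∨ ¬wind) forces wind = False.
  (cold ∨ ¬fan ∨ safe ∨ wind) forces cold = True.
  (¬cache ∨ ¬cold ∨ ¬gpu) forces gpu = False.
  Clause (gpu ∨ safe ∨ wind) is falsified — contradiction.
Both cases fail, so the formula is unsatisfiable.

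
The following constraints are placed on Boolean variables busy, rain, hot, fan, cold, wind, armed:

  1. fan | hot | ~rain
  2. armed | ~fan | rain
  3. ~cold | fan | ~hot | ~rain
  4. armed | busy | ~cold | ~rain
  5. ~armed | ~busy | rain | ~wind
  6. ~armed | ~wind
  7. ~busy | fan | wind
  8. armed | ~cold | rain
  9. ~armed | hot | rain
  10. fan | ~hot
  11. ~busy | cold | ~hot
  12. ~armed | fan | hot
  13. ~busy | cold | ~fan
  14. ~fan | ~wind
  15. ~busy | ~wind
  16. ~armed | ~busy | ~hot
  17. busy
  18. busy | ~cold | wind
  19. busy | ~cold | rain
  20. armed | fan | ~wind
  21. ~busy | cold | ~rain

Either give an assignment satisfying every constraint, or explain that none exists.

busy=T, rain=T, hot=T, fan=T, cold=T, wind=F, armed=F

Unit clause (busy) forces busy = True.
In (~busy | ~wind) only ~wind is left, so wind = False.
In (~busy | fan | wind) only fan is left, so fan = True.
In (~busy | cold | ~fan) only cold is left, so cold = True.
Try rain = False:
  (armed | ~fan | rain) forces armed = True.
  (~armed | hot | rain) forces hot = True.
  clause (~armed | ~busy | ~hot) is falsified — backtrack.
So rain = True.
Set hot = True.
  then (~armed | ~busy | ~hot) forces armed = False.
All clauses satisfied.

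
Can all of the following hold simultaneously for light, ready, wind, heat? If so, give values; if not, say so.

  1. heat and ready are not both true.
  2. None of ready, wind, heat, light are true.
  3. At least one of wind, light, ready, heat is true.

The formula is unsatisfiable.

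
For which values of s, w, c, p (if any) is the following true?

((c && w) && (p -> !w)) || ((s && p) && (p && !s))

s = False; w = True; c = True; p = False

  ((c && w) && (p -> !w)) || ((s && p) && (p && !s)) = True
    (c && w) && (p -> !w) = True
      c && w = True
      p -> !w = True
        !w = False
    (s && p) && (p && !s) = False
      s && p = False
      p && !s = False
        !s = True
The formula evaluates to True.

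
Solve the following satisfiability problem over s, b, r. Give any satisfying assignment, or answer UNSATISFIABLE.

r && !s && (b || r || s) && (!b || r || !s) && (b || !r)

Unit clause (r) forces r = True.
Unit clause (!s) forces s = False.
In (b || !r) only b is left, so b = True.
Check each clause:
  (r): r holds.
  (!s): !s holds.
  (b || r || s): b holds.
  (!b || r || !s): r holds.
  (b || !r): b holds.
All clauses satisfied.

s=F, b=T, r=T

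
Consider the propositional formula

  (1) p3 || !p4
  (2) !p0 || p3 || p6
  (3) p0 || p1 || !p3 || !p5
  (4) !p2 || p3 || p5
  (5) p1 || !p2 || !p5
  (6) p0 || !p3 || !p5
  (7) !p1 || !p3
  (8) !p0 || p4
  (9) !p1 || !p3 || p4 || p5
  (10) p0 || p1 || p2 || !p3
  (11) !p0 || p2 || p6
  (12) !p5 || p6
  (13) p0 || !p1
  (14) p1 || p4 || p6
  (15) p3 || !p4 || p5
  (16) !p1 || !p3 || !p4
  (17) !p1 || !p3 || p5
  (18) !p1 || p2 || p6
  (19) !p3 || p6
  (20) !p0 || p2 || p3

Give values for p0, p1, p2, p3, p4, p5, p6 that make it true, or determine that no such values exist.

Set p0 = False.
  then (p0 || !p1) forces p1 = False.
Set p2 = False.
  then (p0 || p1 || p2 || !p3) forces p3 = False.
  then (p3 || !p4) forces p4 = False.
  then (p1 || p4 || p6) forces p6 = True.
Set p5 = True.
All clauses satisfied.

p0: False, p1: False, p2: False, p3: False, p4: False, p5: True, p6: True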